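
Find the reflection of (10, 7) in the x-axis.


Reflection rule for x-axis: (x, -y)
(10, 7) -> (10, -7)

(10, -7)


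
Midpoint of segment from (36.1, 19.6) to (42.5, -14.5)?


Mx = (36.1 + 42.5)/2 = 78.6/2 = 39.3000
My = (19.6 - 14.5)/2 = 5.1/2 = 2.5500

(39.3000, 2.5500)


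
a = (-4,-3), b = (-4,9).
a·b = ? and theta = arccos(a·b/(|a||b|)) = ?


a·b = -4*(-4) - 3*9 = 16 - 27 = -11
|a| = sqrt(16+9) = 5.0000
|b| = sqrt(16+81) = 9.8489
cos(theta) = -11/(sqrt(25)*sqrt(97)) = -11/sqrt(2425) = -0.223376
theta = arccos(-11/sqrt(2425)) = 102.9074 degrees

a·b = -11, theta = 102.9074 deg


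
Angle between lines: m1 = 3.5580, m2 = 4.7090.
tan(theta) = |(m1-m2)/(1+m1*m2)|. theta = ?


m1-m2 = -1.151
1+m1*m2 = 17.754622
tan(theta) = |-1.151/17.754622| = 0.064828
theta = arctan(|-1.151/17.754622|) = 3.7092 degrees (acute angle)

3.7092 degrees


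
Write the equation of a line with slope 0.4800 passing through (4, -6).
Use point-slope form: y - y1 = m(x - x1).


y + 6 = 0.4800(x - 4)
y = 0.4800x - 6 - 0.4800*4
y = 0.4800x - 7.9200

y = 0.4800x - 7.9200


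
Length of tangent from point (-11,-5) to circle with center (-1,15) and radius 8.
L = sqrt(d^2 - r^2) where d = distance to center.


d = sqrt((-11+ 1)^2 + (-5-15)^2) = sqrt(100+400) = 22.3607
L = sqrt(500.0000 - 64) = sqrt(436.0000) = 20.8806

20.8806


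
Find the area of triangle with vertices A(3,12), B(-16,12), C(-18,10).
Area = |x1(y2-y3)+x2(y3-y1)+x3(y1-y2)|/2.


3*(12-10) = 6
-16*(10-12) = 32
-18*(12-12) = 0
sum = 38
Area = |38|/2 = 19.0000

19.0000 sq units


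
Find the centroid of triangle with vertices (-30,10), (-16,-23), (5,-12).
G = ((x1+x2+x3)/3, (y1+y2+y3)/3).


Gx = (-30- 16+5)/3 = -41/3 = -13.6667
Gy = (10- 23- 12)/3 = -25/3 = -8.3333

G = (-13.6667, -8.3333)


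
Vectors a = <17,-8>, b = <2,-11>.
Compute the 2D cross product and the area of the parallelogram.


cross = 17*(-11) + 8*2 = -187 + 16 = -171
Parallelogram area = |-171| = 171

cross = -171, parallelogram area = 171


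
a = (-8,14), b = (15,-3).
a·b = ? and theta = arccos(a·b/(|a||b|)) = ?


a·b = -8*15 + 14*(-3) = -120 - 42 = -162
|a| = sqrt(64+196) = 16.1245
|b| = sqrt(225+9) = 15.2971
cos(theta) = -162/(sqrt(260)*sqrt(234)) = -162/sqrt(60840) = -0.656781
theta = arccos(-162/sqrt(60840)) = 131.0548 degrees

a·b = -162, theta = 131.0548 deg


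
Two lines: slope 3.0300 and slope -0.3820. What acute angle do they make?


m1-m2 = 3.412
1+m1*m2 = -0.15746
tan(theta) = |3.412/(-0.15746)| = 21.668995
theta = arctan(|3.412/(-0.15746)|) = 87.3577 degrees (acute angle)

87.3577 degrees


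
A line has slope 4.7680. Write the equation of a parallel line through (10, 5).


Parallel lines have equal slopes.
m2 = 4.7680
b2 = 5 - 4.7680*10 = -42.6800

y = 4.7680x - 42.6800


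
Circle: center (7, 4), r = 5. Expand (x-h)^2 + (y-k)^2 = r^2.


(x-7)^2 + (y-4)^2 = 5^2
D = -2h = -14, E = -2k = -8
F = h^2+k^2-r^2 = 49+16-25 = 40

x^2 + y^2 - 14x - 8y + 40 = 0


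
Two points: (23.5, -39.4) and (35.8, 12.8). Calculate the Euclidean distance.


dx = 35.8 - 23.5 = 12.3
dy = 12.8 + 39.4 = 52.2
d = sqrt(151.29 + 2724.84) = sqrt(2876.13) = 53.6296

53.6296


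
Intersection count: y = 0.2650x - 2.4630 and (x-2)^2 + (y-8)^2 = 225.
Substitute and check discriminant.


Substitute y = 0.2650x - 2.4630: (x-2)^2 + (0.2650x- 2.4630-8)^2 = 225
Expand to Ax^2 + Bx + C = 0, where b-k = -10.463
A = 1+m^2 = 1.070225
B = 2(m(b-k) - h) = 2(0.2650*(-10.463) - 2) = -9.54539
C = h^2 + (b-k)^2 - r^2 = 4 + 109.474369 - 225 = -111.525631
disc = B^2-4AC = 91.1145 + 477.4301 = 568.5446
disc > 0

2 intersection points


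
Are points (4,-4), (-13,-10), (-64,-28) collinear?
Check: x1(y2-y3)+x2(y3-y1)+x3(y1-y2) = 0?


4*(-10+ 28) - 13*(-28+ 4) - 64*(-4+ 10)
= 72 + 312 - 384 = 0

Yes, collinear (determinant = 0)


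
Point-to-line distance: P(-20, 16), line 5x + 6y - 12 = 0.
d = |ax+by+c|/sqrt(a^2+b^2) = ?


|5*(-20) + 6*16 - 12| = |-16| = 16
sqrt(25 + 36) = sqrt(61) = 7.8102
d = 16/sqrt(61) = 2.0486

2.0486


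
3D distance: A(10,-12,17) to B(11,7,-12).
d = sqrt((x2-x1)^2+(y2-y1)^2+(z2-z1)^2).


dx=1, dy=19, dz=-29
d = sqrt(1+361+841) = sqrt(1203) = 34.6843

34.6843


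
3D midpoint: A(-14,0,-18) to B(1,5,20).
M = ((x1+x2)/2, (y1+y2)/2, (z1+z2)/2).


Mx = (-14+1)/2 = -6.5000
My = (0+5)/2 = 2.5000
Mz = (-18+20)/2 = 1.0000

M = (-6.5000, 2.5000, 1.0000)


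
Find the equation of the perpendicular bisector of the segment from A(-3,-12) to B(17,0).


Midpoint = (7, -6)
Slope of AB = dy/dx = 12/20 = 0.6000
Perp slope = -dx/dy = -20/12 = -1.6667
b = My - (perp slope)*Mx = -6 + (20*7)/12 = -6 + 11.6667 = 5.6667

y = -1.6667x + 5.6667


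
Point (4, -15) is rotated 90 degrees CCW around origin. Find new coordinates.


cos(90) = 0, sin(90) = 1
x' = 4*0 + 15*1 = 15
y' = 4*1 - 15*0 = 4

(15, 4)


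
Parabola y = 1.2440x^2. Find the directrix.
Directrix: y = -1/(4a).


a = 1.2440
1/(4a) = 0.2010
directrix: y = -0.2010 = -0.2010

y = -0.2010


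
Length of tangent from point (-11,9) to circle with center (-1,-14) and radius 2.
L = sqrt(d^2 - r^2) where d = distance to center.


d = sqrt((-11+ 1)^2 + (9+ 14)^2) = sqrt(100+529) = 25.0799
L = sqrt(629.0000 - 4) = sqrt(625.0000) = 25.0000

25.0000


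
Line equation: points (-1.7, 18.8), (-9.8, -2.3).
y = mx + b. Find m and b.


m = (-21.1)/(-8.1) = 2.6049
b = y1 - m*x1 = 18.8 - (-21.1*(-1.7))/(-8.1) = 18.8 + 4.4284 = 23.2284

y = 2.6049x + 23.2284


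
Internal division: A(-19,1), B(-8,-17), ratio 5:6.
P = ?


Px = (5*(-8) + 6*(-19))/11 = -154/11 = -14.0000
Py = (5*(-17) + 6*1)/11 = -79/11 = -7.1818

P = (-14.0000, -7.1818)


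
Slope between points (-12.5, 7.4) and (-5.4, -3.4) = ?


dy = -3.4 - 7.4 = -10.8
dx = -5.4 + 12.5 = 7.1
m = -10.8/7.1 = -1.5211

m = -1.5211


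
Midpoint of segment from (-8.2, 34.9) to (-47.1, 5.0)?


Mx = (-8.2 - 47.1)/2 = -55.3/2 = -27.6500
My = (34.9 + 5.0)/2 = 39.9/2 = 19.9500

(-27.6500, 19.9500)


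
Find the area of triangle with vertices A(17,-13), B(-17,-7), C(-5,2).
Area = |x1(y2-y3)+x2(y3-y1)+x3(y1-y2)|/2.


17*(-7-2) = -153
-17*(2+ 13) = -255
-5*(-13+ 7) = 30
sum = -378
Area = |-378|/2 = 189.0000

189.0000 sq units


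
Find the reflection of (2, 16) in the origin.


Reflection rule for origin: (-x, -y)
(2, 16) -> (-2, -16)

(-2, -16)


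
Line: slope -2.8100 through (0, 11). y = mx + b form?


y - 11 = -2.8100(x - 0)
y = -2.8100x + 11 + 2.8100*0
y = -2.8100x + 11.0000

y = -2.8100x + 11.0000


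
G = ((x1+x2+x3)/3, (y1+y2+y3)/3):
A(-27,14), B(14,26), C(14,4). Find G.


Gx = (-27+14+14)/3 = 1/3 = 0.3333
Gy = (14+26+4)/3 = 44/3 = 14.6667

G = (0.3333, 14.6667)


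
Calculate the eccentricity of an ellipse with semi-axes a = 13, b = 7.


c = sqrt(169-49) = sqrt(120) = 10.9545
e = c/a = sqrt(120)/13 = 0.8427

e = 0.8427


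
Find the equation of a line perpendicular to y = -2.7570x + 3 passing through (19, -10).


Perpendicular slope = -1/m1 = -1/(-2.7570) = 0.3627
b2 = y0 - m2*x0 = -10 + 19/(-2.7570) = -10 - 6.8915 = -16.8915

y = 0.3627x - 16.8915


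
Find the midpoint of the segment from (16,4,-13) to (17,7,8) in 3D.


Mx = (16+17)/2 = 16.5000
My = (4+7)/2 = 5.5000
Mz = (-13+8)/2 = -2.5000

M = (16.5000, 5.5000, -2.5000)


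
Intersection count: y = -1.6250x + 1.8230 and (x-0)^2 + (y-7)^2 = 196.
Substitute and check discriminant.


Substitute y = -1.6250x + 1.8230: (x-0)^2 + (-1.6250x+1.8230-7)^2 = 196
Expand to Ax^2 + Bx + C = 0, where b-k = -5.177
A = 1+m^2 = 3.640625
B = 2(m(b-k) - h) = 2(-1.6250*(-5.177) - 0) = 16.82525
C = h^2 + (b-k)^2 - r^2 = 0 + 26.801329 - 196 = -169.198671
disc = B^2-4AC = 283.0890 + 2463.9556 = 2747.0446
disc > 0

2 intersection points


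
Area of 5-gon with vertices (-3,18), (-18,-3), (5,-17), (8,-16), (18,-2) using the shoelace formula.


sum(xi*y_{i+1}) = -3*(-3) - 18*(-17) + 5*(-16) + 8*(-2) + 18*18 = 543
sum(yi*x_{i+1}) = 18*(-18) - 3*5 - 17*8 - 16*18 - 2*(-3) = -757
Area = |543 + 757|/2 = 1300/2 = 650.0000

650.0000 sq units


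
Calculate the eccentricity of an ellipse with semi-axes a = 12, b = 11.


c = sqrt(144-121) = sqrt(23) = 4.7958
e = c/a = sqrt(23)/12 = 0.3997

e = 0.3997


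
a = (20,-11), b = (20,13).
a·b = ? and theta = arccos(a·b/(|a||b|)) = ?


a·b = 20*20 - 11*13 = 400 - 143 = 257
|a| = sqrt(400+121) = 22.8254
|b| = sqrt(400+169) = 23.8537
cos(theta) = 257/(sqrt(521)*sqrt(569)) = 257/sqrt(296449) = 0.472018
theta = arccos(257/sqrt(296449)) = 61.8347 degrees

a·b = 257, theta = 61.8347 deg


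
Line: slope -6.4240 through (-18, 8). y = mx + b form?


y - 8 = -6.4240(x + 18)
y = -6.4240x + 8 + 6.4240*(-18)
y = -6.4240x - 107.6320

y = -6.4240x - 107.6320


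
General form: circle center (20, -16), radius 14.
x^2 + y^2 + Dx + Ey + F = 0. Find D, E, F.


(x-20)^2 + (y+ 16)^2 = 14^2
D = -2h = -40, E = -2k = 32
F = h^2+k^2-r^2 = 400+256-196 = 460

D = -40, E = 32, F = 460


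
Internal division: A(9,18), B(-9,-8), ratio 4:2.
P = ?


Px = (4*(-9) + 2*9)/6 = -18/6 = -3.0000
Py = (4*(-8) + 2*18)/6 = 4/6 = 0.6667

P = (-3.0000, 0.6667)


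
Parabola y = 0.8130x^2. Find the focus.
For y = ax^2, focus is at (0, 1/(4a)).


a = 0.8130
4a = 3.2520
focus = (0, 1/3.2520) = (0, 0.3075)

Focus = (0, 0.3075)


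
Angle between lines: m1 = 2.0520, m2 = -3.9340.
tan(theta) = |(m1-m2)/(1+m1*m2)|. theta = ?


m1-m2 = 5.986
1+m1*m2 = -7.072568
tan(theta) = |5.986/(-7.072568)| = 0.846369
theta = arctan(|5.986/(-7.072568)|) = 40.2435 degrees (acute angle)

40.2435 degrees


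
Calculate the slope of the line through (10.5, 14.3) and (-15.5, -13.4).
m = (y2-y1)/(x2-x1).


dy = -13.4 - 14.3 = -27.7
dx = -15.5 - 10.5 = -26.0
m = -27.7/(-26.0) = 1.0654

m = 1.0654


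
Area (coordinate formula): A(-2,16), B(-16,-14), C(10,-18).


-2*(-14+ 18) = -8
-16*(-18-16) = 544
10*(16+ 14) = 300
sum = 836
Area = |836|/2 = 418.0000

418.0000 sq units


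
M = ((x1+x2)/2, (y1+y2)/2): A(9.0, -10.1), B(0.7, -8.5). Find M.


Mx = (9.0 + 0.7)/2 = 9.7/2 = 4.8500
My = (-10.1 - 8.5)/2 = -18.6/2 = -9.3000

(4.8500, -9.3000)


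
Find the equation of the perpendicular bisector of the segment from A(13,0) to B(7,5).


Midpoint = (10, 2.5)
Slope of AB = dy/dx = 5/(-6) = -0.8333
Perp slope = -dx/dy = 6/5 = 1.2000
b = My - (perp slope)*Mx = 2.5 + (-6*10)/5 = 2.5 - 12.0000 = -9.5000

y = 1.2000x - 9.5000


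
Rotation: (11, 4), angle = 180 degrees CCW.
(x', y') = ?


cos(180) = -1, sin(180) = 0
x' = 11*(-1) - 4*0 = -11
y' = 11*0 + 4*(-1) = -4

(-11, -4)


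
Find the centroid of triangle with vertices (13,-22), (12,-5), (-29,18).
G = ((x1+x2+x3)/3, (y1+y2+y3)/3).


Gx = (13+12- 29)/3 = -4/3 = -1.3333
Gy = (-22- 5+18)/3 = -9/3 = -3.0000

G = (-1.3333, -3.0000)


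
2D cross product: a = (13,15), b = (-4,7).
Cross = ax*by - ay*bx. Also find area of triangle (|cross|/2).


cross = 13*7 - 15*(-4) = 91 + 60 = 151
Triangle area = |151|/2 = 151/2 = 75.5000

cross = 151, triangle area = 75.5000


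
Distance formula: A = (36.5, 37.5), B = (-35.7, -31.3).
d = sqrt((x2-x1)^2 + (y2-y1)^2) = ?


dx = -35.7 - 36.5 = -72.2
dy = -31.3 - 37.5 = -68.8
d = sqrt(5212.84 + 4733.44) = sqrt(9946.28) = 99.7310

99.7310


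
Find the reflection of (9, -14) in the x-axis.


Reflection rule for x-axis: (x, -y)
(9, -14) -> (9, 14)

(9, 14)


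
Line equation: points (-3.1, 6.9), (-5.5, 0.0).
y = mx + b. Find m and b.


m = (-6.9)/(-2.4) = 2.8750
b = y1 - m*x1 = 6.9 - (-6.9*(-3.1))/(-2.4) = 6.9 + 8.9125 = 15.8125

y = 2.8750x + 15.8125


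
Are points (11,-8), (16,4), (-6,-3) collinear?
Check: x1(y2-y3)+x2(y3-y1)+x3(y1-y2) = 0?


11*(4+ 3) + 16*(-3+ 8) - 6*(-8-4)
= 77 + 80 + 72 = 229

No, not collinear (determinant = 229)


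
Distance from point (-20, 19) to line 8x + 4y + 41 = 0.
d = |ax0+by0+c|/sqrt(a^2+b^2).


|8*(-20) + 4*19 + 41| = |-43| = 43
sqrt(64 + 16) = sqrt(80) = 8.9443
d = 43/sqrt(80) = 4.8075

4.8075


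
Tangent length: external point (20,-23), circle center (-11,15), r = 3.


d = sqrt((20+ 11)^2 + (-23-15)^2) = sqrt(961+1444) = 49.0408
L = sqrt(2405.0000 - 9) = sqrt(2396.0000) = 48.9490

48.9490


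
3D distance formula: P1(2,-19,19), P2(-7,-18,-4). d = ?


dx=-9, dy=1, dz=-23
d = sqrt(81+1+529) = sqrt(611) = 24.7184

24.7184


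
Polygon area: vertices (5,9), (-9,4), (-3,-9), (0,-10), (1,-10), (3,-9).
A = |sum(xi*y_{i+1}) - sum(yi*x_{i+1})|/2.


sum(xi*y_{i+1}) = 5*4 - 9*(-9) - 3*(-10) + 0*(-10) + 1*(-9) + 3*9 = 149
sum(yi*x_{i+1}) = 9*(-9) + 4*(-3) - 9*0 - 10*1 - 10*3 - 9*5 = -178
Area = |149 + 178|/2 = 327/2 = 163.5000

163.5000 sq units


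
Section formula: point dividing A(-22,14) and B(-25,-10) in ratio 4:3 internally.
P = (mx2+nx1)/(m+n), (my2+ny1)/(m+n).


Px = (4*(-25) + 3*(-22))/7 = -166/7 = -23.7143
Py = (4*(-10) + 3*14)/7 = 2/7 = 0.2857

P = (-23.7143, 0.2857)


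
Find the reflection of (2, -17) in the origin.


Reflection rule for origin: (-x, -y)
(2, -17) -> (-2, 17)

(-2, 17)


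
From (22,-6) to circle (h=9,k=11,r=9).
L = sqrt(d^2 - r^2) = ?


d = sqrt((22-9)^2 + (-6-11)^2) = sqrt(169+289) = 21.4009
L = sqrt(458.0000 - 81) = sqrt(377.0000) = 19.4165

19.4165


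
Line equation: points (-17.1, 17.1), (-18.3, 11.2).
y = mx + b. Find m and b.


m = (-5.9)/(-1.2) = 4.9167
b = y1 - m*x1 = 17.1 - (-5.9*(-17.1))/(-1.2) = 17.1 + 84.0750 = 101.1750

y = 4.9167x + 101.1750


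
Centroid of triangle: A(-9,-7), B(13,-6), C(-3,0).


Gx = (-9+13- 3)/3 = 1/3 = 0.3333
Gy = (-7- 6+0)/3 = -13/3 = -4.3333

G = (0.3333, -4.3333)


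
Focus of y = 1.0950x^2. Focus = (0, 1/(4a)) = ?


a = 1.0950
4a = 4.3800
focus = (0, 1/4.3800) = (0, 0.2283)

Focus = (0, 0.2283)


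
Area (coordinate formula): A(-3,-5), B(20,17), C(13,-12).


-3*(17+ 12) = -87
20*(-12+ 5) = -140
13*(-5-17) = -286
sum = -513
Area = |-513|/2 = 256.5000

256.5000 sq units


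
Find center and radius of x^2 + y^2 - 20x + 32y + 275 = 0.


h = -D/2 = 20/2 = 10
k = -E/2 = -32/2 = -16
r^2 = h^2 + k^2 - F = 100 + 256 - 275 = 81
r = 9

Center (10, -16), radius = 9


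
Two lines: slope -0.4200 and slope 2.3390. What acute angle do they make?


m1-m2 = -2.759
1+m1*m2 = 0.01762
tan(theta) = |-2.759/0.01762| = 156.583428
theta = arctan(|-2.759/0.01762|) = 89.6341 degrees (acute angle)

89.6341 degrees


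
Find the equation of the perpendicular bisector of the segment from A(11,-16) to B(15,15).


Midpoint = (13, -0.5)
Slope of AB = dy/dx = 31/4 = 7.7500
Perp slope = -dx/dy = -4/31 = -0.1290
b = My - (perp slope)*Mx = -0.5 + (4*13)/31 = -0.5 + 1.6774 = 1.1774

y = -0.1290x + 1.1774


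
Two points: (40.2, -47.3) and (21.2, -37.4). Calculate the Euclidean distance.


dx = 21.2 - 40.2 = -19
dy = -37.4 + 47.3 = 9.9
d = sqrt(361 + 98.01) = sqrt(459.01) = 21.4245

21.4245


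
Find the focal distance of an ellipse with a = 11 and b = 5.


c^2 = 11^2 - 5^2 = 121 - 25 = 96
c = sqrt(96) = 9.7980

c = 9.7980


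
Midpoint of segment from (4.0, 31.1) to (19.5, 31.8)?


Mx = (4.0 + 19.5)/2 = 23.5/2 = 11.7500
My = (31.1 + 31.8)/2 = 62.9/2 = 31.4500

(11.7500, 31.4500)


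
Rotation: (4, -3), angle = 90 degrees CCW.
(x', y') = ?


cos(90) = 0, sin(90) = 1
x' = 4*0 + 3*1 = 3
y' = 4*1 - 3*0 = 4

(3, 4)


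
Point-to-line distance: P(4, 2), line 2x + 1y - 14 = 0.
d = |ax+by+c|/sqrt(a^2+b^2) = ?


|2*4 + 1*2 - 14| = |-4| = 4
sqrt(4 + 1) = sqrt(5) = 2.2361
d = 4/sqrt(5) = 1.7889

1.7889


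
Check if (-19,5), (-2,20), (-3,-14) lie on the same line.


-19*(20+ 14) - 2*(-14-5) - 3*(5-20)
= -646 + 38 + 45 = -563

No, not collinear (determinant = -563)


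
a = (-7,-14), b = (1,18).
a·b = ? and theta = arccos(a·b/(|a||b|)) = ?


a·b = -7*1 - 14*18 = -7 - 252 = -259
|a| = sqrt(49+196) = 15.6525
|b| = sqrt(1+324) = 18.0278
cos(theta) = -259/(sqrt(245)*sqrt(325)) = -259/sqrt(79625) = -0.917857
theta = arccos(-259/sqrt(79625)) = 156.6148 degrees

a·b = -259, theta = 156.6148 deg


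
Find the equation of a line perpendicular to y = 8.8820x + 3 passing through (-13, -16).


Perpendicular slope = -1/m1 = -1/8.8820 = -0.1126
b2 = y0 - m2*x0 = -16 - 13/8.8820 = -16 - 1.4636 = -17.4636

y = -0.1126x - 17.4636


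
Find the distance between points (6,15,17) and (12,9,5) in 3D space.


dx=6, dy=-6, dz=-12
d = sqrt(36+36+144) = sqrt(216) = 14.6969

14.6969


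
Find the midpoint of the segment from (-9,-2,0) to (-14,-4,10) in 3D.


Mx = (-9- 14)/2 = -11.5000
My = (-2- 4)/2 = -3.0000
Mz = (0+10)/2 = 5.0000

M = (-11.5000, -3.0000, 5.0000)


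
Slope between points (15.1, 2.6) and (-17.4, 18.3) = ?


dy = 18.3 - 2.6 = 15.7
dx = -17.4 - 15.1 = -32.5
m = 15.7/(-32.5) = -0.4831

m = -0.4831


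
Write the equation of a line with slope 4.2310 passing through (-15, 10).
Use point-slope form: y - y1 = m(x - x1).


y - 10 = 4.2310(x + 15)
y = 4.2310x + 10 - 4.2310*(-15)
y = 4.2310x + 73.4650

y = 4.2310x + 73.4650


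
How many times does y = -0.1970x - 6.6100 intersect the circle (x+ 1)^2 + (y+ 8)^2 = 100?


Substitute y = -0.1970x - 6.6100: (x+ 1)^2 + (-0.1970x- 6.6100+ 8)^2 = 100
Expand to Ax^2 + Bx + C = 0, where b-k = 1.39
A = 1+m^2 = 1.038809
B = 2(m(b-k) - h) = 2(-0.1970*1.39 + 1) = 1.45234
C = h^2 + (b-k)^2 - r^2 = 1 + 1.9321 - 100 = -97.0679
disc = B^2-4AC = 2.1093 + 403.3400 = 405.4493
disc > 0

2 intersection points


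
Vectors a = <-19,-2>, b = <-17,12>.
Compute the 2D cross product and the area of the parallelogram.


cross = -19*12 + 2*(-17) = -228 - 34 = -262
Parallelogram area = |-262| = 262

cross = -262, parallelogram area = 262


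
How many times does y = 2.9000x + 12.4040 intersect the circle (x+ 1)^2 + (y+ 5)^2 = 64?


Substitute y = 2.9000x + 12.4040: (x+ 1)^2 + (2.9000x+12.4040+ 5)^2 = 64
Expand to Ax^2 + Bx + C = 0, where b-k = 17.404
A = 1+m^2 = 9.41
B = 2(m(b-k) - h) = 2(2.9000*17.404 + 1) = 102.9432
C = h^2 + (b-k)^2 - r^2 = 1 + 302.899216 - 64 = 239.899216
disc = B^2-4AC = 10597.3024 - 9029.8065 = 1567.4959
disc > 0

2 intersection points


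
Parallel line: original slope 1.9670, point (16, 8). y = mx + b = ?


Parallel lines have equal slopes.
m2 = 1.9670
b2 = 8 - 1.9670*16 = -23.4720

y = 1.9670x - 23.4720


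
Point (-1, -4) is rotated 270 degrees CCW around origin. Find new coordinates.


cos(270) = 0, sin(270) = -1
x' = -1*0 + 4*(-1) = -4
y' = -1*(-1) - 4*0 = 1

(-4, 1)


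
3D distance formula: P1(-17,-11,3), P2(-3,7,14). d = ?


dx=14, dy=18, dz=11
d = sqrt(196+324+121) = sqrt(641) = 25.3180

25.3180


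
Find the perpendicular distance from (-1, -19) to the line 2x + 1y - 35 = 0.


|2*(-1) + 1*(-19) - 35| = |-56| = 56
sqrt(4 + 1) = sqrt(5) = 2.2361
d = 56/sqrt(5) = 25.0440

25.0440


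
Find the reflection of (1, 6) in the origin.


Reflection rule for origin: (-x, -y)
(1, 6) -> (-1, -6)

(-1, -6)


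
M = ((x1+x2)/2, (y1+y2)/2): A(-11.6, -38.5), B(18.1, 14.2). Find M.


Mx = (-11.6 + 18.1)/2 = 6.5/2 = 3.2500
My = (-38.5 + 14.2)/2 = -24.3/2 = -12.1500

(3.2500, -12.1500)


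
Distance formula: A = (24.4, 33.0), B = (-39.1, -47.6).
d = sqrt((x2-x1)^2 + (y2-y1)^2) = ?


dx = -39.1 - 24.4 = -63.5
dy = -47.6 - 33.0 = -80.6
d = sqrt(4032.25 + 6496.36) = sqrt(10528.61) = 102.6090

102.6090


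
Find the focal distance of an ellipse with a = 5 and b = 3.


c^2 = 5^2 - 3^2 = 25 - 9 = 16
c = sqrt(16) = 4.0000

c = 4.0000


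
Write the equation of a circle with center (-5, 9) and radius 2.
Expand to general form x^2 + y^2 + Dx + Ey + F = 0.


(x+ 5)^2 + (y-9)^2 = 2^2
D = -2h = 10, E = -2k = -18
F = h^2+k^2-r^2 = 25+81-4 = 102

x^2 + y^2 + 10x - 18y + 102 = 0


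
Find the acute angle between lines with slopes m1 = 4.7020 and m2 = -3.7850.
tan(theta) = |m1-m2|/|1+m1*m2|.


m1-m2 = 8.487
1+m1*m2 = -16.79707
tan(theta) = |8.487/(-16.79707)| = 0.505267
theta = arctan(|8.487/(-16.79707)|) = 26.8059 degrees (acute angle)

26.8059 degrees


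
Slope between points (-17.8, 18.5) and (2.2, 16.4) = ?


dy = 16.4 - 18.5 = -2.1
dx = 2.2 + 17.8 = 20.0
m = -2.1/20.0 = -0.1050

m = -0.1050


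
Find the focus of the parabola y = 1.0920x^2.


a = 1.0920
4a = 4.3680
focus = (0, 1/4.3680) = (0, 0.2289)

Focus = (0, 0.2289)


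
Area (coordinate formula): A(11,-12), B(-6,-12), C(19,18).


11*(-12-18) = -330
-6*(18+ 12) = -180
19*(-12+ 12) = 0
sum = -510
Area = |-510|/2 = 255.0000

255.0000 sq units


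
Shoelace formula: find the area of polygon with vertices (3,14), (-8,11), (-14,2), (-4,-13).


sum(xi*y_{i+1}) = 3*11 - 8*2 - 14*(-13) - 4*14 = 143
sum(yi*x_{i+1}) = 14*(-8) + 11*(-14) + 2*(-4) - 13*3 = -313
Area = |143 + 313|/2 = 456/2 = 228.0000

228.0000 sq units


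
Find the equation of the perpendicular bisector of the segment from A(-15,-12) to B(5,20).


Midpoint = (-5, 4)
Slope of AB = dy/dx = 32/20 = 1.6000
Perp slope = -dx/dy = -20/32 = -0.6250
b = My - (perp slope)*Mx = 4 + (20*(-5))/32 = 4 - 3.1250 = 0.8750

y = -0.6250x + 0.8750


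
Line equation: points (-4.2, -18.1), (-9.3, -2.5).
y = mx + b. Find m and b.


m = (15.6)/(-5.1) = -3.0588
b = y1 - m*x1 = -18.1 - (15.6*(-4.2))/(-5.1) = -18.1 - 12.8471 = -30.9471

y = -3.0588x - 30.9471


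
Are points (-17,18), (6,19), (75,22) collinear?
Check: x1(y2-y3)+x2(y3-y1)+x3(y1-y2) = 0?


-17*(19-22) + 6*(22-18) + 75*(18-19)
= 51 + 24 - 75 = 0

Yes, collinear (determinant = 0)


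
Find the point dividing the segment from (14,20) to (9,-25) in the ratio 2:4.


Px = (2*9 + 4*14)/6 = 74/6 = 12.3333
Py = (2*(-25) + 4*20)/6 = 30/6 = 5.0000

P = (12.3333, 5.0000)


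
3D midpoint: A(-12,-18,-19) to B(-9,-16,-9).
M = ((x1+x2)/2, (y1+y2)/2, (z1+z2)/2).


Mx = (-12- 9)/2 = -10.5000
My = (-18- 16)/2 = -17.0000
Mz = (-19- 9)/2 = -14.0000

M = (-10.5000, -17.0000, -14.0000)


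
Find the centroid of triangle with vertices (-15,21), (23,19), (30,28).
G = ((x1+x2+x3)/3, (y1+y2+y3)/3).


Gx = (-15+23+30)/3 = 38/3 = 12.6667
Gy = (21+19+28)/3 = 68/3 = 22.6667

G = (12.6667, 22.6667)


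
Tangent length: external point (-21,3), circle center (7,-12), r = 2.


d = sqrt((-21-7)^2 + (3+ 12)^2) = sqrt(784+225) = 31.7648
L = sqrt(1009.0000 - 4) = sqrt(1005.0000) = 31.7017

31.7017


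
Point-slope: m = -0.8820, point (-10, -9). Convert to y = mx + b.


y + 9 = -0.8820(x + 10)
y = -0.8820x - 9 + 0.8820*(-10)
y = -0.8820x - 17.8200

y = -0.8820x - 17.8200


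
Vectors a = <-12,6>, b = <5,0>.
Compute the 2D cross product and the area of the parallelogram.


cross = -12*0 - 6*5 = 0 - 30 = -30
Parallelogram area = |-30| = 30

cross = -30, parallelogram area = 30


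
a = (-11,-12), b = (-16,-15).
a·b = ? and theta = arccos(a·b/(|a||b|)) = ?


a·b = -11*(-16) - 12*(-15) = 176 + 180 = 356
|a| = sqrt(121+144) = 16.2788
|b| = sqrt(256+225) = 21.9317
cos(theta) = 356/(sqrt(265)*sqrt(481)) = 356/sqrt(127465) = 0.997136
theta = arccos(356/sqrt(127465)) = 4.3372 degrees

a·b = 356, theta = 4.3372 deg


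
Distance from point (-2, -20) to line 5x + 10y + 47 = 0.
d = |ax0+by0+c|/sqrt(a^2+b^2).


|5*(-2) + 10*(-20) + 47| = |-163| = 163
sqrt(25 + 100) = sqrt(125) = 11.1803
d = 163/sqrt(125) = 14.5792

14.5792


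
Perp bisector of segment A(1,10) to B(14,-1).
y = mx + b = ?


Midpoint = (7.5, 4.5)
Slope of AB = dy/dx = -11/13 = -0.8462
Perp slope = -dx/dy = 13/11 = 1.1818
b = My - (perp slope)*Mx = 4.5 + (13*7.5)/(-11) = 4.5 - 8.8636 = -4.3636

y = 1.1818x - 4.3636


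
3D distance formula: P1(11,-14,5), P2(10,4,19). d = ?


dx=-1, dy=18, dz=14
d = sqrt(1+324+196) = sqrt(521) = 22.8254

22.8254


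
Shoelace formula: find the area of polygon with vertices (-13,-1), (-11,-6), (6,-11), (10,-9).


sum(xi*y_{i+1}) = -13*(-6) - 11*(-11) + 6*(-9) + 10*(-1) = 135
sum(yi*x_{i+1}) = -1*(-11) - 6*6 - 11*10 - 9*(-13) = -18
Area = |135 + 18|/2 = 153/2 = 76.5000

76.5000 sq units


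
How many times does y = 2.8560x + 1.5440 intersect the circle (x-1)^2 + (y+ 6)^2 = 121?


Substitute y = 2.8560x + 1.5440: (x-1)^2 + (2.8560x+1.5440+ 6)^2 = 121
Expand to Ax^2 + Bx + C = 0, where b-k = 7.544
A = 1+m^2 = 9.156736
B = 2(m(b-k) - h) = 2(2.8560*7.544 - 1) = 41.091328
C = h^2 + (b-k)^2 - r^2 = 1 + 56.911936 - 121 = -63.088064
disc = B^2-4AC = 1688.4972 + 2310.7230 = 3999.2202
disc > 0

2 intersection points


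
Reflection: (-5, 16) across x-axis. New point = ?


Reflection rule for x-axis: (x, -y)
(-5, 16) -> (-5, -16)

(-5, -16)


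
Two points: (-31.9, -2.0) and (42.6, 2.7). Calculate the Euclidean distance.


dx = 42.6 + 31.9 = 74.5
dy = 2.7 + 2.0 = 4.7
d = sqrt(5550.25 + 22.09) = sqrt(5572.34) = 74.6481

74.6481


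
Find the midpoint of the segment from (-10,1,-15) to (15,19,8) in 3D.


Mx = (-10+15)/2 = 2.5000
My = (1+19)/2 = 10.0000
Mz = (-15+8)/2 = -3.5000

M = (2.5000, 10.0000, -3.5000)


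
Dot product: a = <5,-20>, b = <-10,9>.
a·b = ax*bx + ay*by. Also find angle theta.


a·b = 5*(-10) - 20*9 = -50 - 180 = -230
|a| = sqrt(25+400) = 20.6155
|b| = sqrt(100+81) = 13.4536
cos(theta) = -230/(sqrt(425)*sqrt(181)) = -230/sqrt(76925) = -0.829266
theta = arccos(-230/sqrt(76925)) = 146.0235 degrees

a·b = -230, theta = 146.0235 deg


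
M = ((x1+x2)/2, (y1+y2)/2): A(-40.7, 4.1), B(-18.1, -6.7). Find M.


Mx = (-40.7 - 18.1)/2 = -58.8/2 = -29.4000
My = (4.1 - 6.7)/2 = -2.6/2 = -1.3000

(-29.4000, -1.3000)


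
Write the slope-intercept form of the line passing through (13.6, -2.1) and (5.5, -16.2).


m = (-14.1)/(-8.1) = 1.7407
b = y1 - m*x1 = -2.1 - (-14.1*13.6)/(-8.1) = -2.1 - 23.6741 = -25.7741

y = 1.7407x - 25.7741


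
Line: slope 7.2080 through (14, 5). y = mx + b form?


y - 5 = 7.2080(x - 14)
y = 7.2080x + 5 - 7.2080*14
y = 7.2080x - 95.9120

y = 7.2080x - 95.9120


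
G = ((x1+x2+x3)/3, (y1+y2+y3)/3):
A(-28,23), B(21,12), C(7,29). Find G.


Gx = (-28+21+7)/3 = 0/3 = 0
Gy = (23+12+29)/3 = 64/3 = 21.3333

G = (0, 21.3333)


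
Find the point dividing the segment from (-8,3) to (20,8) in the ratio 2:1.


Px = (2*20 + 1*(-8))/3 = 32/3 = 10.6667
Py = (2*8 + 1*3)/3 = 19/3 = 6.3333

P = (10.6667, 6.3333)


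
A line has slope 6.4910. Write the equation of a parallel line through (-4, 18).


Parallel lines have equal slopes.
m2 = 6.4910
b2 = 18 - 6.4910*(-4) = 43.9640

y = 6.4910x + 43.9640


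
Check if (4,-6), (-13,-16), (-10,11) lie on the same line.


4*(-16-11) - 13*(11+ 6) - 10*(-6+ 16)
= -108 - 221 - 100 = -429

No, not collinear (determinant = -429)


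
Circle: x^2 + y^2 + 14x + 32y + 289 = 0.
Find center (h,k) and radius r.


h = -D/2 = -14/2 = -7
k = -E/2 = -32/2 = -16
r^2 = h^2 + k^2 - F = 49 + 256 - 289 = 16
r = 4

Center (-7, -16), radius = 4


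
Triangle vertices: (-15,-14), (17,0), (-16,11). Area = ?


-15*(0-11) = 165
17*(11+ 14) = 425
-16*(-14-0) = 224
sum = 814
Area = |814|/2 = 407.0000

407.0000 sq units


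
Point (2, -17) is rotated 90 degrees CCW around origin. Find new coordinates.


cos(90) = 0, sin(90) = 1
x' = 2*0 + 17*1 = 17
y' = 2*1 - 17*0 = 2

(17, 2)


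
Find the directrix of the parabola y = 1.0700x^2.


a = 1.0700
1/(4a) = 0.2336
directrix: y = -0.2336 = -0.2336

y = -0.2336


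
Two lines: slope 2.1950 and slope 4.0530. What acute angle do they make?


m1-m2 = -1.858
1+m1*m2 = 9.896335
tan(theta) = |-1.858/9.896335| = 0.187746
theta = arctan(|-1.858/9.896335|) = 10.6333 degrees (acute angle)

10.6333 degrees


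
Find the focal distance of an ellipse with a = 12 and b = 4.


c^2 = 12^2 - 4^2 = 144 - 16 = 128
c = sqrt(128) = 11.3137

c = 11.3137


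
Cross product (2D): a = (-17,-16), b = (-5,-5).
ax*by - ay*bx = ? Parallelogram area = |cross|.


cross = -17*(-5) + 16*(-5) = 85 - 80 = 5
Parallelogram area = |5| = 5

cross = 5, parallelogram area = 5


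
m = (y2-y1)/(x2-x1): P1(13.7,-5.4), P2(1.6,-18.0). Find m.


dy = -18.0 + 5.4 = -12.6
dx = 1.6 - 13.7 = -12.1
m = -12.6/(-12.1) = 1.0413

m = 1.0413


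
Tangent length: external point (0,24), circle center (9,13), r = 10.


d = sqrt((0-9)^2 + (24-13)^2) = sqrt(81+121) = 14.2127
L = sqrt(202.0000 - 100) = sqrt(102.0000) = 10.0995

10.0995


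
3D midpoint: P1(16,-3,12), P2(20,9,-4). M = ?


Mx = (16+20)/2 = 18.0000
My = (-3+9)/2 = 3.0000
Mz = (12- 4)/2 = 4.0000

M = (18.0000, 3.0000, 4.0000)


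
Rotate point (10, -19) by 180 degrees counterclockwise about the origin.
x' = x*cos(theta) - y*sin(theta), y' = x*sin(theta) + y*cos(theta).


cos(180) = -1, sin(180) = 0
x' = 10*(-1) + 19*0 = -10
y' = 10*0 - 19*(-1) = 19

(-10, 19)


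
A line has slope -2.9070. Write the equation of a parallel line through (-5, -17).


Parallel lines have equal slopes.
m2 = -2.9070
b2 = -17 + 2.9070*(-5) = -31.5350

y = -2.9070x - 31.5350


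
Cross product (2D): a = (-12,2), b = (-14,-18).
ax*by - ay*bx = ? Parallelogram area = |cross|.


cross = -12*(-18) - 2*(-14) = 216 + 28 = 244
Parallelogram area = |244| = 244

cross = 244, parallelogram area = 244


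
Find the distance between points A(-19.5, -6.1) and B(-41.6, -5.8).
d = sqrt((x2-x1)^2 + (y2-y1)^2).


dx = -41.6 + 19.5 = -22.1
dy = -5.8 + 6.1 = 0.3
d = sqrt(488.41 + 0.09) = sqrt(488.5) = 22.1020

22.1020


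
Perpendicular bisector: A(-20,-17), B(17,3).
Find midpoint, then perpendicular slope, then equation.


Midpoint = (-1.5, -7)
Slope of AB = dy/dx = 20/37 = 0.5405
Perp slope = -dx/dy = -37/20 = -1.8500
b = My - (perp slope)*Mx = -7 + (37*(-1.5))/20 = -7 - 2.7750 = -9.7750

y = -1.8500x - 9.7750


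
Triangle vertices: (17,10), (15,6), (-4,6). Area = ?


17*(6-6) = 0
15*(6-10) = -60
-4*(10-6) = -16
sum = -76
Area = |-76|/2 = 38.0000

38.0000 sq units


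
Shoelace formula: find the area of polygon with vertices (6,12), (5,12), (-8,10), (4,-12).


sum(xi*y_{i+1}) = 6*12 + 5*10 - 8*(-12) + 4*12 = 266
sum(yi*x_{i+1}) = 12*5 + 12*(-8) + 10*4 - 12*6 = -68
Area = |266 + 68|/2 = 334/2 = 167.0000

167.0000 sq units


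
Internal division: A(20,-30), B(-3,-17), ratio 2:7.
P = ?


Px = (2*(-3) + 7*20)/9 = 134/9 = 14.8889
Py = (2*(-17) + 7*(-30))/9 = -244/9 = -27.1111

P = (14.8889, -27.1111)


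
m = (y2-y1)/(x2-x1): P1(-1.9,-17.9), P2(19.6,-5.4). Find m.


dy = -5.4 + 17.9 = 12.5
dx = 19.6 + 1.9 = 21.5
m = 12.5/21.5 = 0.5814

m = 0.5814


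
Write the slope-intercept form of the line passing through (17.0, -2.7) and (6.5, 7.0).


m = (9.7)/(-10.5) = -0.9238
b = y1 - m*x1 = -2.7 - (9.7*17.0)/(-10.5) = -2.7 + 15.7048 = 13.0048

y = -0.9238x + 13.0048


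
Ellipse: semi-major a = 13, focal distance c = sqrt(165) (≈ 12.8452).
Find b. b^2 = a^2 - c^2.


b^2 = 13^2 - (sqrt(165))^2 = 169 - 165 = 4
b = sqrt(4) = 2

b = 2


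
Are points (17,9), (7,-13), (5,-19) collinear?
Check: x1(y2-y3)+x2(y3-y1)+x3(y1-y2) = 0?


17*(-13+ 19) + 7*(-19-9) + 5*(9+ 13)
= 102 - 196 + 110 = 16

No, not collinear (determinant = 16)


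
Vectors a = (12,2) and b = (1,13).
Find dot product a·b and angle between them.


a·b = 12*1 + 2*13 = 12 + 26 = 38
|a| = sqrt(144+4) = 12.1655
|b| = sqrt(1+169) = 13.0384
cos(theta) = 38/(sqrt(148)*sqrt(170)) = 38/sqrt(25160) = 0.239568
theta = arccos(38/sqrt(25160)) = 76.1390 degrees

a·b = 38, theta = 76.1390 deg


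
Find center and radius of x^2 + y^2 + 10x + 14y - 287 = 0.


h = -D/2 = -10/2 = -5
k = -E/2 = -14/2 = -7
r^2 = h^2 + k^2 - F = 25 + 49 + 287 = 361
r = 19

Center (-5, -7), radius = 19


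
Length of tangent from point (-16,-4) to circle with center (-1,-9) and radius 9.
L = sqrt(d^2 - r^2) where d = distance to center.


d = sqrt((-16+ 1)^2 + (-4+ 9)^2) = sqrt(225+25) = 15.8114
L = sqrt(250.0000 - 81) = sqrt(169.0000) = 13.0000

13.0000


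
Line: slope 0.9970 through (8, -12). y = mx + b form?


y + 12 = 0.9970(x - 8)
y = 0.9970x - 12 - 0.9970*8
y = 0.9970x - 19.9760

y = 0.9970x - 19.9760


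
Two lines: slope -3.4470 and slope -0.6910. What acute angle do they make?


m1-m2 = -2.756
1+m1*m2 = 3.381877
tan(theta) = |-2.756/3.381877| = 0.814932
theta = arctan(|-2.756/3.381877|) = 39.1777 degrees (acute angle)

39.1777 degrees


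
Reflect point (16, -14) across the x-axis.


Reflection rule for x-axis: (x, -y)
(16, -14) -> (16, 14)

(16, 14)


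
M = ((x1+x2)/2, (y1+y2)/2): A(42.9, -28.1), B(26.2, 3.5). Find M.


Mx = (42.9 + 26.2)/2 = 69.1/2 = 34.5500
My = (-28.1 + 3.5)/2 = -24.6/2 = -12.3000

(34.5500, -12.3000)


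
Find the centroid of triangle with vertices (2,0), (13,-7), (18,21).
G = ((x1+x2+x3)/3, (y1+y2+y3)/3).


Gx = (2+13+18)/3 = 33/3 = 11.0000
Gy = (0- 7+21)/3 = 14/3 = 4.6667

G = (11.0000, 4.6667)


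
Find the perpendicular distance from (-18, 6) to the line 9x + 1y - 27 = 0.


|9*(-18) + 1*6 - 27| = |-183| = 183
sqrt(81 + 1) = sqrt(82) = 9.0554
d = 183/sqrt(82) = 20.2090

20.2090


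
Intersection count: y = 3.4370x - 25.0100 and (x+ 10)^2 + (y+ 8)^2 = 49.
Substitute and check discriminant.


Substitute y = 3.4370x - 25.0100: (x+ 10)^2 + (3.4370x- 25.0100+ 8)^2 = 49
Expand to Ax^2 + Bx + C = 0, where b-k = -17.01
A = 1+m^2 = 12.812969
B = 2(m(b-k) - h) = 2(3.4370*(-17.01) + 10) = -96.92674
C = h^2 + (b-k)^2 - r^2 = 100 + 289.3401 - 49 = 340.3401
disc = B^2-4AC = 9394.7929 - 17443.0686 = -8048.2757
disc < 0

0 intersection points


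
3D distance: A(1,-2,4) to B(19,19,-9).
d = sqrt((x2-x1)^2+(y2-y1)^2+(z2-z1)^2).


dx=18, dy=21, dz=-13
d = sqrt(324+441+169) = sqrt(934) = 30.5614

30.5614


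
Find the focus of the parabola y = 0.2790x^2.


a = 0.2790
4a = 1.1160
focus = (0, 1/1.1160) = (0, 0.8961)

Focus = (0, 0.8961)


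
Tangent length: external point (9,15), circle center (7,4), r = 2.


d = sqrt((9-7)^2 + (15-4)^2) = sqrt(4+121) = 11.1803
L = sqrt(125.0000 - 4) = sqrt(121.0000) = 11.0000

11.0000


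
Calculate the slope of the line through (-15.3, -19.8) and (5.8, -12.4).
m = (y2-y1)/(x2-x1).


dy = -12.4 + 19.8 = 7.4
dx = 5.8 + 15.3 = 21.1
m = 7.4/21.1 = 0.3507

m = 0.3507


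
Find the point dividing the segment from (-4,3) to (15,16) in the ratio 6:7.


Px = (6*15 + 7*(-4))/13 = 62/13 = 4.7692
Py = (6*16 + 7*3)/13 = 117/13 = 9.0000

P = (4.7692, 9.0000)


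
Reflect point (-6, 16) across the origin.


Reflection rule for origin: (-x, -y)
(-6, 16) -> (6, -16)

(6, -16)


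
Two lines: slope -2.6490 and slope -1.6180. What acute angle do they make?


m1-m2 = -1.031
1+m1*m2 = 5.286082
tan(theta) = |-1.031/5.286082| = 0.195040
theta = arctan(|-1.031/5.286082|) = 11.0364 degrees (acute angle)

11.0364 degrees


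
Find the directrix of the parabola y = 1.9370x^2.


a = 1.9370
1/(4a) = 0.1291
directrix: y = -0.1291 = -0.1291

y = -0.1291


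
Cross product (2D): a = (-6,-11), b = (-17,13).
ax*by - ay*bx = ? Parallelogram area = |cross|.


cross = -6*13 + 11*(-17) = -78 - 187 = -265
Parallelogram area = |-265| = 265

cross = -265, parallelogram area = 265


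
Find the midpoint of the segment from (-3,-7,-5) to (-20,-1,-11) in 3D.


Mx = (-3- 20)/2 = -11.5000
My = (-7- 1)/2 = -4.0000
Mz = (-5- 11)/2 = -8.0000

M = (-11.5000, -4.0000, -8.0000)


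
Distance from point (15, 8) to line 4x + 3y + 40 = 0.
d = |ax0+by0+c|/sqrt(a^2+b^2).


|4*15 + 3*8 + 40| = |124| = 124
sqrt(16 + 9) = sqrt(25) = 5.0000
d = 124/sqrt(25) = 24.8000

24.8000


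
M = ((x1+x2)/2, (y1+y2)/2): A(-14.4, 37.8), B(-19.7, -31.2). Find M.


Mx = (-14.4 - 19.7)/2 = -34.1/2 = -17.0500
My = (37.8 - 31.2)/2 = 6.6/2 = 3.3000

(-17.0500, 3.3000)


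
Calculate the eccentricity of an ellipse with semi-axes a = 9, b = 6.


c = sqrt(81-36) = sqrt(45) = 6.7082
e = c/a = sqrt(45)/9 = 0.7454

e = 0.7454


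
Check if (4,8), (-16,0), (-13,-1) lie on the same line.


4*(0+ 1) - 16*(-1-8) - 13*(8-0)
= 4 + 144 - 104 = 44

No, not collinear (determinant = 44)


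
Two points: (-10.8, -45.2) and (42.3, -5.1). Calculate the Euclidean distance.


dx = 42.3 + 10.8 = 53.1
dy = -5.1 + 45.2 = 40.1
d = sqrt(2819.61 + 1608.01) = sqrt(4427.62) = 66.5404

66.5404


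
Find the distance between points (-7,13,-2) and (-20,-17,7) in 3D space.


dx=-13, dy=-30, dz=9
d = sqrt(169+900+81) = sqrt(1150) = 33.9116

33.9116


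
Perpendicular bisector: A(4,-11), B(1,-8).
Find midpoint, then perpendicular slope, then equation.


Midpoint = (2.5, -9.5)
Slope of AB = dy/dx = 3/(-3) = -1.0000
Perp slope = -dx/dy = 3/3 = 1.0000
b = My - (perp slope)*Mx = -9.5 + (-3*2.5)/3 = -9.5 - 2.5000 = -12.0000

y = 1.0000x - 12.0000


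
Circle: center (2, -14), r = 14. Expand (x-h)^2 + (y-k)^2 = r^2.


(x-2)^2 + (y+ 14)^2 = 14^2
D = -2h = -4, E = -2k = 28
F = h^2+k^2-r^2 = 4+196-196 = 4

x^2 + y^2 - 4x + 28y + 4 = 0


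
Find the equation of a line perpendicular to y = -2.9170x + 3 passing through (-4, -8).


Perpendicular slope = -1/m1 = -1/(-2.9170) = 0.3428
b2 = y0 - m2*x0 = -8 - 4/(-2.9170) = -8 + 1.3713 = -6.6287

y = 0.3428x - 6.6287


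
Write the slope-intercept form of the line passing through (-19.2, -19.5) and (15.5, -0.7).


m = (18.8)/(34.7) = 0.5418
b = y1 - m*x1 = -19.5 - (18.8*(-19.2))/(34.7) = -19.5 + 10.4023 = -9.0977

y = 0.5418x - 9.0977


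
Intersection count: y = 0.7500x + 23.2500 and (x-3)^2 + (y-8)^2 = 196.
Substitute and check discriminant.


Substitute y = 0.7500x + 23.2500: (x-3)^2 + (0.7500x+23.2500-8)^2 = 196
Expand to Ax^2 + Bx + C = 0, where b-k = 15.25
A = 1+m^2 = 1.5625
B = 2(m(b-k) - h) = 2(0.7500*15.25 - 3) = 16.875
C = h^2 + (b-k)^2 - r^2 = 9 + 232.5625 - 196 = 45.5625
disc = B^2-4AC = 284.7656 - 284.7656 = 0
disc = 0

1 intersection point (tangent)


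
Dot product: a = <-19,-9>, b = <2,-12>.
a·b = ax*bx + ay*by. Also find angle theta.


a·b = -19*2 - 9*(-12) = -38 + 108 = 70
|a| = sqrt(361+81) = 21.0238
|b| = sqrt(4+144) = 12.1655
cos(theta) = 70/(sqrt(442)*sqrt(148)) = 70/sqrt(65416) = 0.273688
theta = arccos(70/sqrt(65416)) = 74.1161 degrees

a·b = 70, theta = 74.1161 deg


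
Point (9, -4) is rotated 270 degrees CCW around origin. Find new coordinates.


cos(270) = 0, sin(270) = -1
x' = 9*0 + 4*(-1) = -4
y' = 9*(-1) - 4*0 = -9

(-4, -9)


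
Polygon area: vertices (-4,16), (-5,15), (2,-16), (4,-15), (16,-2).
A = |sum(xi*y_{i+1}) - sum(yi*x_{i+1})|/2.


sum(xi*y_{i+1}) = -4*15 - 5*(-16) + 2*(-15) + 4*(-2) + 16*16 = 238
sum(yi*x_{i+1}) = 16*(-5) + 15*2 - 16*4 - 15*16 - 2*(-4) = -346
Area = |238 + 346|/2 = 584/2 = 292.0000

292.0000 sq units


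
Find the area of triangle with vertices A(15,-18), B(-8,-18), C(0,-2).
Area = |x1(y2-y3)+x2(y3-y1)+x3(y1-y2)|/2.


15*(-18+ 2) = -240
-8*(-2+ 18) = -128
0*(-18+ 18) = 0
sum = -368
Area = |-368|/2 = 184.0000

184.0000 sq units


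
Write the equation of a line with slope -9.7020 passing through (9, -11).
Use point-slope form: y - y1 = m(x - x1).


y + 11 = -9.7020(x - 9)
y = -9.7020x - 11 + 9.7020*9
y = -9.7020x + 76.3180

y = -9.7020x + 76.3180


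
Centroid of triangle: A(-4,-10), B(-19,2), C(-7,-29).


Gx = (-4- 19- 7)/3 = -30/3 = -10.0000
Gy = (-10+2- 29)/3 = -37/3 = -12.3333

G = (-10.0000, -12.3333)


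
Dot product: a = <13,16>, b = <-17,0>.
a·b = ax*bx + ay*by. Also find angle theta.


a·b = 13*(-17) + 16*0 = -221 + 0 = -221
|a| = sqrt(169+256) = 20.6155
|b| = sqrt(289+0) = 17.0000
cos(theta) = -221/(sqrt(425)*sqrt(289)) = -221/sqrt(122825) = -0.630593
theta = arccos(-221/sqrt(122825)) = 129.0939 degrees

a·b = -221, theta = 129.0939 deg


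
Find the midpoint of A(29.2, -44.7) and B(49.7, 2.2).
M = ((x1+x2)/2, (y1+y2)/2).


Mx = (29.2 + 49.7)/2 = 78.9/2 = 39.4500
My = (-44.7 + 2.2)/2 = -42.5/2 = -21.2500

(39.4500, -21.2500)


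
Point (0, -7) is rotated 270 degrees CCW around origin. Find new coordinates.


cos(270) = 0, sin(270) = -1
x' = 0*0 + 7*(-1) = -7
y' = 0*(-1) - 7*0 = 0

(-7, 0)
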